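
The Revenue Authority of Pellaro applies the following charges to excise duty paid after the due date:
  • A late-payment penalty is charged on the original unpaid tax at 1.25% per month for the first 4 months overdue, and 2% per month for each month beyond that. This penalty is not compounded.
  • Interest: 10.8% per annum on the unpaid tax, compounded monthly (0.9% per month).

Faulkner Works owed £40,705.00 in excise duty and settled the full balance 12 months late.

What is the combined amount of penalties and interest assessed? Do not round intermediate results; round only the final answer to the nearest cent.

£13,168.46

Penalty, months 1–4: 4 × 1.25% × £40,705.00 = £2,035.25
Penalty, months 5–12: 8 × 2% × £40,705.00 = £6,512.80
Interest: £40,705.00 × ((1 + 0.009)^12 − 1) = £40,705.00 × 0.1135097… = £4,620.4113…
Penalties + interest = £8,548.0500 + £4,620.4113… = £13,168.46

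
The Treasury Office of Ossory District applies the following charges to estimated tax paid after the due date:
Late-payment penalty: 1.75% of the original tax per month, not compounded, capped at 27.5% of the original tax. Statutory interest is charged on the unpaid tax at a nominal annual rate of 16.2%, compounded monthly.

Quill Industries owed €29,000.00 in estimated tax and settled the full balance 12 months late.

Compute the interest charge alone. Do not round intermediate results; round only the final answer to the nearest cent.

€5,063.01

Interest (16.2%/yr ÷ 12 = 1.35%/month): €29,000.00 × ((1 + 0.0135)^12 − 1) = €5,063.0110…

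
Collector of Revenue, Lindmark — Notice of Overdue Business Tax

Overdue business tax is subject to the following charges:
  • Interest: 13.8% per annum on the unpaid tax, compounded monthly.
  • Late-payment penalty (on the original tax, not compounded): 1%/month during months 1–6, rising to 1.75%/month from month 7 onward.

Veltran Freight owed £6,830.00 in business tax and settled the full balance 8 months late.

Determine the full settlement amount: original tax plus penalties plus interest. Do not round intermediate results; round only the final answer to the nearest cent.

£8,133.09

Penalty, months 1–6: 6 × 1% × £6,830.00 = £409.80
Penalty, months 7–8: 2 × 1.75% × £6,830.00 = £239.05
Interest (13.8%/yr ÷ 12 = 1.15%/month): £6,830.00 × ((1 + 0.0115)^8 − 1) = £654.2416…
Total = £6,830.00 + £648.8500 + £654.2416… = £8,133.09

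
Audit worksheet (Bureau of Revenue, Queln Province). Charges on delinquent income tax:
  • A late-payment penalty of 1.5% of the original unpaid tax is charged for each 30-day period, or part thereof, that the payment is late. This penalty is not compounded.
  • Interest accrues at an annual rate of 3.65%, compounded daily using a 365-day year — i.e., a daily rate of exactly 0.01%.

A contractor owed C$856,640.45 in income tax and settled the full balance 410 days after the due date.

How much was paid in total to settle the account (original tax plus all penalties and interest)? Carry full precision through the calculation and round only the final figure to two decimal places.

C$1,072,385.32

Penalty periods: ⌈410/30⌉ = 14; penalty = 14 × 1.5% × C$856,640.45 = C$179,894.49…
Interest: C$856,640.45 × ((1 + 0.0001)^410 − 1) = C$856,640.45 × 0.04184997… = C$35,850.3770…
Total = C$856,640.45 + C$179,894.4945 + C$35,850.3770… = C$1,072,385.32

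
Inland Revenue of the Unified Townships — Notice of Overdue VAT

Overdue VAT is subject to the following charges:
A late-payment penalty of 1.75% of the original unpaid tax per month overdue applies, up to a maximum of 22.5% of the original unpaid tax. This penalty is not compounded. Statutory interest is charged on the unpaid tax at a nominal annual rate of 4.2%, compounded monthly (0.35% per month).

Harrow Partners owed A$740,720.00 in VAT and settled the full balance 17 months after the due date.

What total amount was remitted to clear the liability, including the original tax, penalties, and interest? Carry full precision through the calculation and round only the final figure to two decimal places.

A$952,710.74

Penalty (uncapped): 17 × 1.75% × A$740,720.00 = A$220,364.20; cap = 22.5% × A$740,720.00 = A$166,662.00 → penalty = A$166,662.00
Interest: A$740,720.00 × ((1 + 0.0035)^17 − 1) = A$740,720.00 × 0.0611955… = A$45,328.7422…
Total = A$740,720.00 + A$166,662.0000 + A$45,328.7422… = A$952,710.74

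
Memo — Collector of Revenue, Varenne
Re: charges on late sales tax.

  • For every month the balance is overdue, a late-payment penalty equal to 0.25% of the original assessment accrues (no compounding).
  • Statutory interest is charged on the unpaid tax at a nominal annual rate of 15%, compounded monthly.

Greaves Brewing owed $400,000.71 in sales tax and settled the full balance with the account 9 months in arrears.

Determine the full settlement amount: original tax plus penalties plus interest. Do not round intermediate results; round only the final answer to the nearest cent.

Late-payment penalty = 0.25% × $400,000.71 × 9 mo = $9,000.02…
Interest (15%/yr ÷ 12 = 1.25%/month): $400,000.71 × ((1 + 0.0125)^9 − 1) = $47,316.9550…
Total = $400,000.71 + $9,000.0160… + $47,316.9550… = $456,317.68

$456,317.68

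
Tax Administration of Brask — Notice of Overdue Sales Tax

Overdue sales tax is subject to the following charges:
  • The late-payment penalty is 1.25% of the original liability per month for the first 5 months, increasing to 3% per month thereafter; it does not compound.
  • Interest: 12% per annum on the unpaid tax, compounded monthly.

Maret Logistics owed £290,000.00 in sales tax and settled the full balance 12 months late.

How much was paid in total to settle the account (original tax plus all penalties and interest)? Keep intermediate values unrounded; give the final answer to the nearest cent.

Penalty, months 1–5: 5 × 1.25% × £290,000.00 = £18,125.00
Penalty, months 6–12: 7 × 3% × £290,000.00 = £60,900.00
Interest (12%/yr ÷ 12 = 1%/month): £290,000.00 × ((1 + 0.01)^12 − 1) = £36,779.2587…
Total = £290,000.00 + £79,025.0000 + £36,779.2587… = £405,804.26

£405,804.26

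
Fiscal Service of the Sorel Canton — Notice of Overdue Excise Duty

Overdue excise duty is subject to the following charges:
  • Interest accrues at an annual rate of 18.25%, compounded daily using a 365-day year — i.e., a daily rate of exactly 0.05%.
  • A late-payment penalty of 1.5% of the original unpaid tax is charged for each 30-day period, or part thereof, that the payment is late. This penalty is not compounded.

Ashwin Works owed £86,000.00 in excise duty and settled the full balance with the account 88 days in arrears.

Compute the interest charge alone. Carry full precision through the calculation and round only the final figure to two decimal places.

Interest: £86,000.00 × ((1 + 0.0005)^88 − 1) = £86,000.00 × 0.04497086… = £3,867.4943…

£3,867.49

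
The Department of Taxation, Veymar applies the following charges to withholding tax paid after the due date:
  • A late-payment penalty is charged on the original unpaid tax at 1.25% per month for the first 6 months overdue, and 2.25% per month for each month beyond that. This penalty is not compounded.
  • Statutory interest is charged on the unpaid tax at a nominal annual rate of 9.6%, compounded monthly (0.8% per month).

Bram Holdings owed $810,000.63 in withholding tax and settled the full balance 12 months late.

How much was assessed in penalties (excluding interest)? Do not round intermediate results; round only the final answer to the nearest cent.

$170,100.13

Penalty, months 1–6: 6 × 1.25% × $810,000.63 = $60,750.05…
Penalty, months 7–12: 6 × 2.25% × $810,000.63 = $109,350.09…
Total penalty = $60,750.05… + $109,350.09… = $170,100.13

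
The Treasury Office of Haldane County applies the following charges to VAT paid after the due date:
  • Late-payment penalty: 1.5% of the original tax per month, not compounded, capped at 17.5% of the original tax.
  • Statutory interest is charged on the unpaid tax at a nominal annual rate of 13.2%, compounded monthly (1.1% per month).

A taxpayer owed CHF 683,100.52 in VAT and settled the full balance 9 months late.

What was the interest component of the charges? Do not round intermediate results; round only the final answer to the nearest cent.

CHF 70,680.18

Interest: CHF 683,100.52 × ((1 + 0.011)^9 − 1) = CHF 683,100.52 × 0.1034697… = CHF 70,680.1848…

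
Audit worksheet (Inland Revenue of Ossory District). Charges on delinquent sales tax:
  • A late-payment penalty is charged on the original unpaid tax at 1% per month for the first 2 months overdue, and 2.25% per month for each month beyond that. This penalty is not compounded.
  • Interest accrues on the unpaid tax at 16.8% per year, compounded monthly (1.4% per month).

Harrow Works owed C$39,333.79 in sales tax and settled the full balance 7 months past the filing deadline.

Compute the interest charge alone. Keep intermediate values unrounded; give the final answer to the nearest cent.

C$4,020.44

Interest: C$39,333.79 × ((1 + 0.014)^7 − 1) = C$39,333.79 × 0.1022134… = C$4,020.4402…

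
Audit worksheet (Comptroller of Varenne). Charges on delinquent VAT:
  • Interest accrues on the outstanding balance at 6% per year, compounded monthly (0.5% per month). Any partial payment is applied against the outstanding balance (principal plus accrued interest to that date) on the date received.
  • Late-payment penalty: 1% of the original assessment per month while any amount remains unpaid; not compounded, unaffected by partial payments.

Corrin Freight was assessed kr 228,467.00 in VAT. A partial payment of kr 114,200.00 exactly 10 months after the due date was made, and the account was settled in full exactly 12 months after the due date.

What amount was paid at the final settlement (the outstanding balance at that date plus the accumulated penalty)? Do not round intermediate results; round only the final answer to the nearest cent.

kr 154,629.53

Balance at month 10: kr 228,467.0000 × (1 + 0.005)^10 = kr 240,150.8325…
After kr 114,200.00 payment: kr 240,150.8325… − kr 114,200.00 = kr 125,950.8325…
Balance at month 12: kr 125,950.8325… × (1 + 0.005)^2 = kr 127,213.4896…
Penalty: 12 × 1% × kr 228,467.00 = kr 27,416.04
Final settlement = outstanding balance + penalty = kr 127,213.4896… + kr 27,416.04 = kr 154,629.53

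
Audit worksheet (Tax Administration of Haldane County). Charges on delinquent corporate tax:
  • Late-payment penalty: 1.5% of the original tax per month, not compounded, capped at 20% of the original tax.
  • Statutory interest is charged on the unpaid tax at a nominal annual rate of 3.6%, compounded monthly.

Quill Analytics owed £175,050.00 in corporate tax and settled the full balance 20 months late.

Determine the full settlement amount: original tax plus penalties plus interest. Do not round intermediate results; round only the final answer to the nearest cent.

Penalty (uncapped): 20 × 1.5% × £175,050.00 = £52,515.00; cap = 20% × £175,050.00 = £35,010.00 → penalty = £35,010.00
Interest (3.6%/yr ÷ 12 = 0.3%/month): £175,050.00 × ((1 + 0.003)^20 − 1) = £10,807.7929…
Total = £175,050.00 + £35,010.0000 + £10,807.7929… = £220,867.79

£220,867.79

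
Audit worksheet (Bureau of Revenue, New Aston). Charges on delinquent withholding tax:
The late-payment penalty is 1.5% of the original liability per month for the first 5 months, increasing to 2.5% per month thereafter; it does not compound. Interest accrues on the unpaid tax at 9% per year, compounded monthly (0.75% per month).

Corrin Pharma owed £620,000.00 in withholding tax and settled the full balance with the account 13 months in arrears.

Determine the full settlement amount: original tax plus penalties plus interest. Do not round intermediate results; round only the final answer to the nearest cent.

Penalty, months 1–5: 5 × 1.5% × £620,000.00 = £46,500.00
Penalty, months 6–13: 8 × 2.5% × £620,000.00 = £124,000.00
Interest: £620,000.00 × ((1 + 0.0075)^13 − 1) = £620,000.00 × 0.1020104… = £63,246.4786…
Total = £620,000.00 + £170,500.0000 + £63,246.4786… = £853,746.48

£853,746.48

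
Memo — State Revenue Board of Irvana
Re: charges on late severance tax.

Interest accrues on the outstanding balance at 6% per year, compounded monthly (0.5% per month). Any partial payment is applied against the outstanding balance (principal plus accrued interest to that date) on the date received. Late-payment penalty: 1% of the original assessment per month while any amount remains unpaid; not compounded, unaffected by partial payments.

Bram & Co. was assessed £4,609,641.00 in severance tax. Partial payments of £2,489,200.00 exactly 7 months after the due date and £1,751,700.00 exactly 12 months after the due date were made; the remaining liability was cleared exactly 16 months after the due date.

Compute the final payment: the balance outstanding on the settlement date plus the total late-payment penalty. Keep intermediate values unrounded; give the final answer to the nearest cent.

Balance at month 7: £4,609,641.0000 × (1 + 0.005)^7 = £4,773,418.7648…
After £2,489,200.00 payment: £4,773,418.7648… − £2,489,200.00 = £2,284,218.7648…
Balance at month 12: £2,284,218.7648… × (1 + 0.005)^5 = £2,341,898.1511…
After £1,751,700.00 payment: £2,341,898.1511… − £1,751,700.00 = £590,198.1511…
Balance at month 16: £590,198.1511… × (1 + 0.005)^4 = £602,090.9393…
Penalty: 16 × 1% × £4,609,641.00 = £737,542.56
Final settlement = outstanding balance + penalty = £602,090.9393… + £737,542.56 = £1,339,633.50

£1,339,633.50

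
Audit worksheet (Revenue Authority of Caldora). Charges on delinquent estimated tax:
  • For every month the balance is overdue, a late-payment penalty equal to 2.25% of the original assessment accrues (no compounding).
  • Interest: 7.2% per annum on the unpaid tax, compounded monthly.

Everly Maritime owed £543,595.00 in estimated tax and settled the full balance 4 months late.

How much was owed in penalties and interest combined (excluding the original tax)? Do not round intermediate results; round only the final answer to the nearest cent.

Late-payment penalty: 4 × 2.25% × £543,595.00 = £48,923.55
Interest (7.2%/yr ÷ 12 = 0.6%/month): £543,595.00 × ((1 + 0.006)^4 − 1) = £13,164.1669…
Penalties + interest = £48,923.5500 + £13,164.1669… = £62,087.72

£62,087.72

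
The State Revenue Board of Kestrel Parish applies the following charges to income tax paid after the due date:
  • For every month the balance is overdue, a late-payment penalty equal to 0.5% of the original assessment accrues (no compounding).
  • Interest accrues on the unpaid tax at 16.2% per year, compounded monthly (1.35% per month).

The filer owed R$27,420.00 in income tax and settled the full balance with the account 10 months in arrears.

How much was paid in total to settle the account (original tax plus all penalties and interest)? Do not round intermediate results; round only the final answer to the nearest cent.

R$32,725.87

Late-payment penalty = 0.5% × R$27,420.00 × 10 mo = R$1,371.00
Interest: R$27,420.00 × ((1 + 0.0135)^10 − 1) = R$27,420.00 × 0.1435036… = R$3,934.8683…
Total = R$27,420.00 + R$1,371.0000 + R$3,934.8683… = R$32,725.87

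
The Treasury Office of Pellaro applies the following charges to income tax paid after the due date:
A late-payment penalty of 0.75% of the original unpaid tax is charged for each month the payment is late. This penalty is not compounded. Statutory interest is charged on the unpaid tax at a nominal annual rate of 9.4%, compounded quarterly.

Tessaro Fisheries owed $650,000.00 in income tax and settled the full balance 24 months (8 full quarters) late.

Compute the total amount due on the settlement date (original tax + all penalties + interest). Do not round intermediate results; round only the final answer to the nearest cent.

Late-payment penalty: 24 × 0.75% × $650,000.00 = $117,000.00
Interest (9.4%/yr ÷ 4 = 2.35%/quarter): $650,000.00 × ((1 + 0.0235)^8 − 1) = $132,737.4852…
Total = $650,000.00 + $117,000.0000 + $132,737.4852… = $899,737.49

$899,737.49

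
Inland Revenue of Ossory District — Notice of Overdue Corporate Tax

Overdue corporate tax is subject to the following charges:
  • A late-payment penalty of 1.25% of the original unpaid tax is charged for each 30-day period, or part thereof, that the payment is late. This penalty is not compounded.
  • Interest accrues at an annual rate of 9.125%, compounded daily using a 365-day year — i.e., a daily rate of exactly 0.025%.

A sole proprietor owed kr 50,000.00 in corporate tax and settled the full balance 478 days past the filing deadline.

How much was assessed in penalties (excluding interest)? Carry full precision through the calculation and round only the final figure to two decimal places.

Penalty periods: ⌈478/30⌉ = 16; penalty = 16 × 1.25% × kr 50,000.00 = kr 10,000.00

kr 10,000.00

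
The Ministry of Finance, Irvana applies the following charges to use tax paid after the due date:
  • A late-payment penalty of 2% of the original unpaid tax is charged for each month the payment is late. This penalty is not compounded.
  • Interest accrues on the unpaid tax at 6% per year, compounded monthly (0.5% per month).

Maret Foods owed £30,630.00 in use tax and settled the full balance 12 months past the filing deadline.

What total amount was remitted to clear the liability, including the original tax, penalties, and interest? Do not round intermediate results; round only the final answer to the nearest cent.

Late-payment penalty = 2% × £30,630.00 × 12 mo = £7,351.20
Interest: £30,630.00 × ((1 + 0.005)^12 − 1) = £30,630.00 × 0.0616778… = £1,889.1914…
Total = £30,630.00 + £7,351.2000 + £1,889.1914… = £39,870.39

£39,870.39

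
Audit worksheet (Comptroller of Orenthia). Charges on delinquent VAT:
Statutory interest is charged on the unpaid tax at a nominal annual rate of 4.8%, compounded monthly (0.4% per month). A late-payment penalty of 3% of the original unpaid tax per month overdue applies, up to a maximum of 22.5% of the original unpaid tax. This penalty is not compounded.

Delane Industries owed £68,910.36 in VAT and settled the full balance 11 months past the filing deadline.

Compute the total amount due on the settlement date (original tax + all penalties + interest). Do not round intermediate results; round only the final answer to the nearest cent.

Penalty (uncapped): 11 × 3% × £68,910.36 = £22,740.42…; cap = 22.5% × £68,910.36 = £15,504.83… → penalty = £15,504.83…
Interest: £68,910.36 × ((1 + 0.004)^11 − 1) = £68,910.36 × 0.0448906… = £3,093.4305…
Total = £68,910.36 + £15,504.8310 + £3,093.4305… = £87,508.62

£87,508.62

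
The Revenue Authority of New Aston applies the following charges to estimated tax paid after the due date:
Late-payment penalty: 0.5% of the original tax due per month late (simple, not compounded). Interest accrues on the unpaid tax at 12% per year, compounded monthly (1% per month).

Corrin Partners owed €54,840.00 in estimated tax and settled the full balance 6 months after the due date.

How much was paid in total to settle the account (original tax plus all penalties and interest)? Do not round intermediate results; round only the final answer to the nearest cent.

€59,858.97

Late-payment penalty: 6 × 0.5% × €54,840.00 = €1,645.20
Interest: €54,840.00 × ((1 + 0.01)^6 − 1) = €54,840.00 × 0.0615202… = €3,373.7651…
Total = €54,840.00 + €1,645.2000 + €3,373.7651… = €59,858.97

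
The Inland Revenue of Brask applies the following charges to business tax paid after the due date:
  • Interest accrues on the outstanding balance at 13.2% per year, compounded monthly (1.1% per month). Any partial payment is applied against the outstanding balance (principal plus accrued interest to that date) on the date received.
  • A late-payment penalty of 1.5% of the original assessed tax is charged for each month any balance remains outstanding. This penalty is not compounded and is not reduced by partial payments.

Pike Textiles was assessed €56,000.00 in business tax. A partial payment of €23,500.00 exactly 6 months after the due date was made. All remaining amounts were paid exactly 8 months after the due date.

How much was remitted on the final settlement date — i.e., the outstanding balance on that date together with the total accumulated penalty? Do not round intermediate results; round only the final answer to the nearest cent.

Balance at month 6: €56,000.0000 × (1 + 0.011)^6 = €59,799.1431…
After €23,500.00 payment: €59,799.1431… − €23,500.00 = €36,299.1431…
Balance at month 8: €36,299.1431… × (1 + 0.011)^2 = €37,102.1164…
Penalty: 8 × 1.5% × €56,000.00 = €6,720.00
Final settlement = outstanding balance + penalty = €37,102.1164… + €6,720.00 = €43,822.12

€43,822.12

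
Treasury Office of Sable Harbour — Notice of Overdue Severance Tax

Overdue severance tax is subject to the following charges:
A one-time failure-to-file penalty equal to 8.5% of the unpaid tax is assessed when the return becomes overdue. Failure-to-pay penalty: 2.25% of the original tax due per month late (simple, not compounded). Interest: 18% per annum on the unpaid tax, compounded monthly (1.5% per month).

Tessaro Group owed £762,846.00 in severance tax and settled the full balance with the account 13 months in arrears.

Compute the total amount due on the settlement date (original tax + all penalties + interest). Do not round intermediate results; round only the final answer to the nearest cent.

Failure-to-file penalty: 8.5% × £762,846.00 = £64,841.91
Failure-to-pay penalty: 13 × 2.25% × £762,846.00 = £223,132.46…
Interest: £762,846.00 × ((1 + 0.015)^13 − 1) = £762,846.00 × 0.2135524… = £162,907.6277…
Total = £762,846.00 + £287,974.3650 + £162,907.6277… = £1,213,727.99

£1,213,727.99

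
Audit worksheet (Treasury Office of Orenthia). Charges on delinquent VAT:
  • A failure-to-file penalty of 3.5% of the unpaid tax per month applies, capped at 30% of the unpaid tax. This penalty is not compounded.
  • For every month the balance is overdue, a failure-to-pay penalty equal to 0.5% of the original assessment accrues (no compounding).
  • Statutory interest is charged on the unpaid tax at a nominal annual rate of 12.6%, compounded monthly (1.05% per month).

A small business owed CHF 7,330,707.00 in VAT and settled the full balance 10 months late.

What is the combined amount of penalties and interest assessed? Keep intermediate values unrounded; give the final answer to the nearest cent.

CHF 3,372,878.45

Failure-to-file: 10 × 3.5% × CHF 7,330,707.00 = CHF 2,565,747.45, capped at 30% × CHF 7,330,707.00 = CHF 2,199,212.10
Failure-to-pay penalty = 0.5% × CHF 7,330,707.00 × 10 mo = CHF 366,535.35
Interest: CHF 7,330,707.00 × ((1 + 0.0105)^10 − 1) = CHF 7,330,707.00 × 0.1101028… = CHF 807,131.0002…
Penalties + interest = CHF 2,565,747.4500 + CHF 807,131.0002… = CHF 3,372,878.45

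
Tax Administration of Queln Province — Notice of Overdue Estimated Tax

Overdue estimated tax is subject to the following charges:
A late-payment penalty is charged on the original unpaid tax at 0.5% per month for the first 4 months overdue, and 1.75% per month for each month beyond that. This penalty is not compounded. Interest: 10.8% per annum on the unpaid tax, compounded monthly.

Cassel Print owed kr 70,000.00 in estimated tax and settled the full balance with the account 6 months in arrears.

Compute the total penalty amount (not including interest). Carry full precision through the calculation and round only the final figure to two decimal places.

kr 3,850.00

Penalty, months 1–4: 4 × 0.5% × kr 70,000.00 = kr 1,400.00
Penalty, months 5–6: 2 × 1.75% × kr 70,000.00 = kr 2,450.00
Total penalty = kr 1,400.00 + kr 2,450.00 = kr 3,850.00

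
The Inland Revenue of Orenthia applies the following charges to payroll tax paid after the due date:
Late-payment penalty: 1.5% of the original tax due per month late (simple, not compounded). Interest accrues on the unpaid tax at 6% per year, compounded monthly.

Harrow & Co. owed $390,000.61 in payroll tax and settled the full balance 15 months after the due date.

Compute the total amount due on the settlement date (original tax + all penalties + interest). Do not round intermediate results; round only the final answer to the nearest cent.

Late-payment penalty: 15 × 1.5% × $390,000.61 = $87,750.14…
Interest (6%/yr ÷ 12 = 0.5%/month): $390,000.61 × ((1 + 0.005)^15 − 1) = $30,296.3150…
Total = $390,000.61 + $87,750.1373… + $30,296.3150… = $508,047.06

$508,047.06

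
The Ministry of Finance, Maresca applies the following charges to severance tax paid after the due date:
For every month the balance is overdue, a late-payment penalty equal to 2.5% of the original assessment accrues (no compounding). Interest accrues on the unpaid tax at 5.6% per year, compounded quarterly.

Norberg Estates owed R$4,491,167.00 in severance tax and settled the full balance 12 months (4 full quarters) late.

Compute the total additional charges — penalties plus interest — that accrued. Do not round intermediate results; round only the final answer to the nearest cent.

R$1,604,186.53

Late-payment penalty: 12 × 2.5% × R$4,491,167.00 = R$1,347,350.10
Interest (5.6%/yr ÷ 4 = 1.4%/quarter): R$4,491,167.00 × ((1 + 0.014)^4 − 1) = R$256,836.4320…
Penalties + interest = R$1,347,350.1000 + R$256,836.4320… = R$1,604,186.53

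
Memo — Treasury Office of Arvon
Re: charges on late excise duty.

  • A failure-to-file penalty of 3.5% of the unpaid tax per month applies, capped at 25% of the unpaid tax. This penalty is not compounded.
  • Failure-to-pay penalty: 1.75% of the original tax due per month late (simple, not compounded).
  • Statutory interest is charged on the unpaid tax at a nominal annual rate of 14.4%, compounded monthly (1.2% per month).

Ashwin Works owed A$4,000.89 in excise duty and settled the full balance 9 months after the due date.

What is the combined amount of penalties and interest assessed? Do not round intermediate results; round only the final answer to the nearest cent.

A$2,083.79

Failure-to-file: 9 × 3.5% × A$4,000.89 = A$1,260.28…, capped at 25% × A$4,000.89 = A$1,000.22…
Failure-to-pay penalty: 9 × 1.75% × A$4,000.89 = A$630.14…
Interest: A$4,000.89 × ((1 + 0.012)^9 − 1) = A$4,000.89 × 0.1133318… = A$453.4281…
Penalties + interest = A$1,630.3627… + A$453.4281… = A$2,083.79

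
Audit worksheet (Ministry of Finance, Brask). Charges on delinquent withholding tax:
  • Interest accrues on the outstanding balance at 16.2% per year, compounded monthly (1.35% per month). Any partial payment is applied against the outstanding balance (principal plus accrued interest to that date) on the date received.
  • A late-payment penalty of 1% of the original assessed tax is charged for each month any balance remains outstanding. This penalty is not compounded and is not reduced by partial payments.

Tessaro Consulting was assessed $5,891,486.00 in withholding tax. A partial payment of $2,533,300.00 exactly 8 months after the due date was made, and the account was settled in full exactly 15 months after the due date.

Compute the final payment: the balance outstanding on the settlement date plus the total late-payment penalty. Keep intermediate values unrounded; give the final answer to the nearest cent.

$5,305,232.79

Balance at month 8: $5,891,486.0000 × (1 + 0.0135)^8 = $6,558,656.3229…
After $2,533,300.00 payment: $6,558,656.3229… − $2,533,300.00 = $4,025,356.3229…
Balance at month 15: $4,025,356.3229… × (1 + 0.0135)^7 = $4,421,509.8940…
Penalty: 15 × 1% × $5,891,486.00 = $883,722.90
Final settlement = outstanding balance + penalty = $4,421,509.8940… + $883,722.90 = $5,305,232.79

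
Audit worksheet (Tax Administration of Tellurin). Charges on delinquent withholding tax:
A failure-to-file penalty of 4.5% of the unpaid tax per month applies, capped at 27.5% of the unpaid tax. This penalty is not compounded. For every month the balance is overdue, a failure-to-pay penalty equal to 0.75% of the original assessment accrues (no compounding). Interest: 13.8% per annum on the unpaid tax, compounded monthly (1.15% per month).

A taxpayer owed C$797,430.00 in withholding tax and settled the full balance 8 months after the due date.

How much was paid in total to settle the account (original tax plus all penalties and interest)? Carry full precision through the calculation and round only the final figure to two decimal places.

C$1,140,954.39

Failure-to-file: 8 × 4.5% × C$797,430.00 = C$287,074.80, capped at 27.5% × C$797,430.00 = C$219,293.25
Failure-to-pay penalty: 8 × 0.75% × C$797,430.00 = C$47,845.80
Interest: C$797,430.00 × ((1 + 0.0115)^8 − 1) = C$797,430.00 × 0.0957894… = C$76,385.3449…
Total = C$797,430.00 + C$267,139.0500 + C$76,385.3449… = C$1,140,954.39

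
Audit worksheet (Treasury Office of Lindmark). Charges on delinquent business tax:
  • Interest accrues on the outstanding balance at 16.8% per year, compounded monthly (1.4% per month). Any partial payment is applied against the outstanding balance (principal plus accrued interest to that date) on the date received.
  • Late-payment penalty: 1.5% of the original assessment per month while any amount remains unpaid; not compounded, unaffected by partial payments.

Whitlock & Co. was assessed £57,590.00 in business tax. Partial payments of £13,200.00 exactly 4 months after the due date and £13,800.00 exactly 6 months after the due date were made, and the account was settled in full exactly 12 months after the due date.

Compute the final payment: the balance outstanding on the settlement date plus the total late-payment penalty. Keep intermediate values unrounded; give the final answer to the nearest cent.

Balance at month 4: £57,590.0000 × (1 + 0.014)^4 = £60,883.4002…
After £13,200.00 payment: £60,883.4002… − £13,200.00 = £47,683.4002…
Balance at month 6: £47,683.4002… × (1 + 0.014)^2 = £49,027.8813…
After £13,800.00 payment: £49,027.8813… − £13,800.00 = £35,227.8813…
Balance at month 12: £35,227.8813… × (1 + 0.014)^6 = £38,292.5470…
Penalty: 12 × 1.5% × £57,590.00 = £10,366.20
Final settlement = outstanding balance + penalty = £38,292.5470… + £10,366.20 = £48,658.75

£48,658.75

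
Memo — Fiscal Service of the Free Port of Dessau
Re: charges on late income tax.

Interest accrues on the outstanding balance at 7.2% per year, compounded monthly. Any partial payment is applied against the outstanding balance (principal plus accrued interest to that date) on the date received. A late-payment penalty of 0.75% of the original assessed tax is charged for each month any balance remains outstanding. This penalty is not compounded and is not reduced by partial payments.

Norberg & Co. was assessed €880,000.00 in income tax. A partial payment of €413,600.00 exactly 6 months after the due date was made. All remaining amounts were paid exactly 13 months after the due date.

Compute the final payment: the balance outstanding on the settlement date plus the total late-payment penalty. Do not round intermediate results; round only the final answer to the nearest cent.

Monthly rate = 7.2% ÷ 12 = 0.6%
Balance at month 6: €880,000.0000 × (1 + 0.006)^6 = €912,159.0187…
After €413,600.00 payment: €912,159.0187… − €413,600.00 = €498,559.0187…
Balance at month 13: €498,559.0187… × (1 + 0.006)^7 = €519,879.2000…
Penalty: 13 × 0.75% × €880,000.00 = €85,800.00
Final settlement = outstanding balance + penalty = €519,879.2000… + €85,800.00 = €605,679.20

€605,679.20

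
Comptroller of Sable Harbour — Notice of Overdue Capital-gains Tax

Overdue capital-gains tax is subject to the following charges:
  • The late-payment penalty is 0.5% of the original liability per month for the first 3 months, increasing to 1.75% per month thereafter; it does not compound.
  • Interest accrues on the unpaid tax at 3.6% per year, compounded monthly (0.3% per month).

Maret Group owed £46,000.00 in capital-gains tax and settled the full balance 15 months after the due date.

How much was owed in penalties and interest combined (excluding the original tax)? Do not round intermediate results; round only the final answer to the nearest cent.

Penalty, months 1–3: 3 × 0.5% × £46,000.00 = £690.00
Penalty, months 4–15: 12 × 1.75% × £46,000.00 = £9,660.00
Interest: £46,000.00 × ((1 + 0.003)^15 − 1) = £46,000.00 × 0.0459574… = £2,114.0402…
Penalties + interest = £10,350.0000 + £2,114.0402… = £12,464.04

£12,464.04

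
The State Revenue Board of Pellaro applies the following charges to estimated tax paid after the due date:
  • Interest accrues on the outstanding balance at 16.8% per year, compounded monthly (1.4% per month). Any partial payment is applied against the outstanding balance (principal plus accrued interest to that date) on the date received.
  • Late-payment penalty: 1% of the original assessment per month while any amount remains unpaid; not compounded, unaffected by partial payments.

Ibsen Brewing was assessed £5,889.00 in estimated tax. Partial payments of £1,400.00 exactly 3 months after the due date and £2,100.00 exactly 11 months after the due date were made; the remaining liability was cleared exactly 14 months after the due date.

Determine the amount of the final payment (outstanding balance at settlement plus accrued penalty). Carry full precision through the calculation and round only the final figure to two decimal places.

£4,158.07

Balance at month 3: £5,889.0000 × (1 + 0.014)^3 = £6,139.8169…
After £1,400.00 payment: £6,139.8169… − £1,400.00 = £4,739.8169…
Balance at month 11: £4,739.8169… × (1 + 0.014)^8 = £5,297.4297…
After £2,100.00 payment: £5,297.4297… − £2,100.00 = £3,197.4297…
Balance at month 14: £3,197.4297… × (1 + 0.014)^3 = £3,333.6106…
Penalty: 14 × 1% × £5,889.00 = £824.46
Final settlement = outstanding balance + penalty = £3,333.6106… + £824.46 = £4,158.07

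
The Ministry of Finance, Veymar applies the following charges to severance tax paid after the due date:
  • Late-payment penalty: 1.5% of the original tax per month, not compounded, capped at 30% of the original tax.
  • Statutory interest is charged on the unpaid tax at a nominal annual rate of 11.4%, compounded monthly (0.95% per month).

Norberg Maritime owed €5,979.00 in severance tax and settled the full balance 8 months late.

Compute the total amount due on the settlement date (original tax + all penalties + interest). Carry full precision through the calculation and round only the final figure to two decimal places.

Penalty: 8 × 1.5% × €5,979.00 = €717.48 (below the 30% cap of €1,793.70)
Interest: €5,979.00 × ((1 + 0.0095)^8 − 1) = €5,979.00 × 0.0785756… = €469.8034…
Total = €5,979.00 + €717.4800 + €469.8034… = €7,166.28

€7,166.28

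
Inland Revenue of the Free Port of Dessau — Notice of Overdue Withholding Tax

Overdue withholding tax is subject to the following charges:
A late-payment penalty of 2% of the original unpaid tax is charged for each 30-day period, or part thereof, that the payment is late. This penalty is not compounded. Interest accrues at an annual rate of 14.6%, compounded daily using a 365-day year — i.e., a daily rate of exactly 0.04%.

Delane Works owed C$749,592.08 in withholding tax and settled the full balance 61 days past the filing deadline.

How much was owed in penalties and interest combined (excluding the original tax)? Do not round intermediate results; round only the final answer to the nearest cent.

C$63,486.79

Penalty periods: ⌈61/30⌉ = 3; penalty = 3 × 2% × C$749,592.08 = C$44,975.52…
Interest: C$749,592.08 × ((1 + 0.0004)^61 − 1) = C$749,592.08 × 0.02469512… = C$18,511.2640…
Penalties + interest = C$44,975.5248 + C$18,511.2640… = C$63,486.79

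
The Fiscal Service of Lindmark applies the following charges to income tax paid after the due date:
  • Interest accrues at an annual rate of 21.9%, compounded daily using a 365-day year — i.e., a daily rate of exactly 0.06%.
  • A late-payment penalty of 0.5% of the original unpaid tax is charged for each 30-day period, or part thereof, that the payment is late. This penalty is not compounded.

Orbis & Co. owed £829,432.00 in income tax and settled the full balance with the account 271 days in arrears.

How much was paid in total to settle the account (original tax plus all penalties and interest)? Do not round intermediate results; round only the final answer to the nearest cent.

£1,017,305.48

Penalty periods: ⌈271/30⌉ = 10; penalty = 10 × 0.5% × £829,432.00 = £41,471.60
Interest: £829,432.00 × ((1 + 0.0006)^271 − 1) = £829,432.00 × 0.17650860… = £146,401.8816…
Total = £829,432.00 + £41,471.6000 + £146,401.8816… = £1,017,305.48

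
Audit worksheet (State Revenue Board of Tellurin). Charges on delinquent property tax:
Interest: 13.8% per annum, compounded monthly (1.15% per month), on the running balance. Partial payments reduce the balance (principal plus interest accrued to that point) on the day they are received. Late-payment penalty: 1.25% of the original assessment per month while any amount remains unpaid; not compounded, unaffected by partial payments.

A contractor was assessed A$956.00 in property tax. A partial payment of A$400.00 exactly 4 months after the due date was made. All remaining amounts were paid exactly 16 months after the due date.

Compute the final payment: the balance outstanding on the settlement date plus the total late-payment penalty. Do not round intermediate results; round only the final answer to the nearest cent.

Balance at month 4: A$956.0000 × (1 + 0.0115)^4 = A$1,000.7404…
After A$400.00 payment: A$1,000.7404… − A$400.00 = A$600.7404…
Balance at month 16: A$600.7404… × (1 + 0.0115)^12 = A$689.0925…
Penalty: 16 × 1.25% × A$956.00 = A$191.20
Final settlement = outstanding balance + penalty = A$689.0925… + A$191.20 = A$880.29

A$880.29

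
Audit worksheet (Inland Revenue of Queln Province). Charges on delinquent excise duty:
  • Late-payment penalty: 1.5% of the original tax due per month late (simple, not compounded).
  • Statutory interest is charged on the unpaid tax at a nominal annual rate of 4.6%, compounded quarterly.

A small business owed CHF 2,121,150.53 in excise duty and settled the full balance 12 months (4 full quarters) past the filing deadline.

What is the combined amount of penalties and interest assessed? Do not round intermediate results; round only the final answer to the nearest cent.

CHF 481,076.09

Late-payment penalty = 1.5% × CHF 2,121,150.53 × 12 mo = CHF 381,807.10…
Interest (4.6%/yr ÷ 4 = 1.15%/quarter): CHF 2,121,150.53 × ((1 + 0.0115)^4 − 1) = CHF 99,268.9984…
Penalties + interest = CHF 381,807.0954 + CHF 99,268.9984… = CHF 481,076.09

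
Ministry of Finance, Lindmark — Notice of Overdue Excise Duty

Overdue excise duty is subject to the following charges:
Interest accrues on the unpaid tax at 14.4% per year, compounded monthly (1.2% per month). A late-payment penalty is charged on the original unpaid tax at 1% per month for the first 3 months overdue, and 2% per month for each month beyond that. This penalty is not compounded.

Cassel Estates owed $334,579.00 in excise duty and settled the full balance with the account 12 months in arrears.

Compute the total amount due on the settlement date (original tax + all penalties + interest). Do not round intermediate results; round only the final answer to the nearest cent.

$456,330.50

Penalty, months 1–3: 3 × 1% × $334,579.00 = $10,037.37
Penalty, months 4–12: 9 × 2% × $334,579.00 = $60,224.22
Interest: $334,579.00 × ((1 + 0.012)^12 − 1) = $334,579.00 × 0.1538946… = $51,489.9095…
Total = $334,579.00 + $70,261.5900 + $51,489.9095… = $456,330.50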